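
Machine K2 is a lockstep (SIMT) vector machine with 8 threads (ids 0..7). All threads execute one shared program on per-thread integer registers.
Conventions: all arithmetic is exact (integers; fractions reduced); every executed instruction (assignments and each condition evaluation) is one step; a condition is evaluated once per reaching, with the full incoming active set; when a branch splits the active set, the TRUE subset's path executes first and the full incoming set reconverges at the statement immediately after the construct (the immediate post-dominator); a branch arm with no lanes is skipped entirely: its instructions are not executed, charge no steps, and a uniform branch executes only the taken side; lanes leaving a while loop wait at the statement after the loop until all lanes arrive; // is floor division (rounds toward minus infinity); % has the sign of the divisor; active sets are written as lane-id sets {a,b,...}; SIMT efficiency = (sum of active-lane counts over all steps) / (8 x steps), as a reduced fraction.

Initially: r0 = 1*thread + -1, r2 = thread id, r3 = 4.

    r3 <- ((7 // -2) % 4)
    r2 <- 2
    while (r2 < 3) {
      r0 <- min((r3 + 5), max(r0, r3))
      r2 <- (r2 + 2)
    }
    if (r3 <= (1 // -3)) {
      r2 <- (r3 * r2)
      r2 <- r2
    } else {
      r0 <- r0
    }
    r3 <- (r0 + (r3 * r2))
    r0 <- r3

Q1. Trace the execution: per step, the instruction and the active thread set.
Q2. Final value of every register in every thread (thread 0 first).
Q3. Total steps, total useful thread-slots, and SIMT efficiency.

step 0: r3 <- ((7 // -2) % 4)        {0,1,2,3,4,5,6,7}
step 1: r2 <- 2                      {0,1,2,3,4,5,6,7}
step 2: eval (r2 < 3)                {0,1,2,3,4,5,6,7}
step 3: r0 <- min((r3 + 5), max(r0, r3)) {0,1,2,3,4,5,6,7}
step 4: r2 <- (r2 + 2)               {0,1,2,3,4,5,6,7}
step 5: eval (r2 < 3)                {0,1,2,3,4,5,6,7}
step 6: eval (r3 <= (1 // -3))       {0,1,2,3,4,5,6,7}
step 7: r0 <- r0                     {0,1,2,3,4,5,6,7}
step 8: r3 <- (r0 + (r3 * r2))       {0,1,2,3,4,5,6,7}
step 9: r0 <- r3                     {0,1,2,3,4,5,6,7}

Answer: 10 steps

r0: 0,0,1,2,3,4,5,5
r2: 4,4,4,4,4,4,4,4
r3: 0,0,1,2,3,4,5,5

steps = 10; useful = 80; efficiency = 80/80 = 1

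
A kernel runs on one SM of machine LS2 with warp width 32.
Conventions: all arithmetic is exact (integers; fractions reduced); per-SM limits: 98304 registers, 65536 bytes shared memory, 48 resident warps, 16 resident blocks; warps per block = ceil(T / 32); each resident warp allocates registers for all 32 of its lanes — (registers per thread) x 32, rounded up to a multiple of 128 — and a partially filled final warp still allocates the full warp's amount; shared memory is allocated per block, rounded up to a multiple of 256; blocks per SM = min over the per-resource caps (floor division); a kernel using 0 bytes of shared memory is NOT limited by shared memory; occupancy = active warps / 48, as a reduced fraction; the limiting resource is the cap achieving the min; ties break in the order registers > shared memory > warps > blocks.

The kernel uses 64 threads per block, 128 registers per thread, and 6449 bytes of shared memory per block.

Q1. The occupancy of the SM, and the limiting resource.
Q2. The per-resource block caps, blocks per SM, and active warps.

Answer: occupancy 3/8, limited by shared memory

registers: 12 blocks
shared memory: 9 blocks
warps: 24 blocks
blocks: 16 blocks

Answer: 9 blocks, 18 active warps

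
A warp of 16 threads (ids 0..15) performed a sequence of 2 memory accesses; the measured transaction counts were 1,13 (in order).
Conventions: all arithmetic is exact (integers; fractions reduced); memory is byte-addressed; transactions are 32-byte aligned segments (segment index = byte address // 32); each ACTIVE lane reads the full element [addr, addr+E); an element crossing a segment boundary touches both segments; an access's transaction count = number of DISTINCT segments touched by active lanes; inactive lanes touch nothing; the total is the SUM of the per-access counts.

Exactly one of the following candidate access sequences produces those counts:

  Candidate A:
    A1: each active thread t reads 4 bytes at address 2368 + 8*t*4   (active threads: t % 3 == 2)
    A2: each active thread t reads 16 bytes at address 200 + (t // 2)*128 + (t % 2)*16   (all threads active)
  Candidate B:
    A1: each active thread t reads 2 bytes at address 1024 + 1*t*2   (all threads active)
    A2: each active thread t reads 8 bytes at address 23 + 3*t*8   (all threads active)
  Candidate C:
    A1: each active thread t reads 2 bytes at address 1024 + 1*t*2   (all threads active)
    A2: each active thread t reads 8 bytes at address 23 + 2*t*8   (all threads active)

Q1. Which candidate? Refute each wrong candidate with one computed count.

A: A1 gives 5 transactions, not 1
C: A2 gives 9 transactions, not 13
B: all counts match (1,13)

Answer: B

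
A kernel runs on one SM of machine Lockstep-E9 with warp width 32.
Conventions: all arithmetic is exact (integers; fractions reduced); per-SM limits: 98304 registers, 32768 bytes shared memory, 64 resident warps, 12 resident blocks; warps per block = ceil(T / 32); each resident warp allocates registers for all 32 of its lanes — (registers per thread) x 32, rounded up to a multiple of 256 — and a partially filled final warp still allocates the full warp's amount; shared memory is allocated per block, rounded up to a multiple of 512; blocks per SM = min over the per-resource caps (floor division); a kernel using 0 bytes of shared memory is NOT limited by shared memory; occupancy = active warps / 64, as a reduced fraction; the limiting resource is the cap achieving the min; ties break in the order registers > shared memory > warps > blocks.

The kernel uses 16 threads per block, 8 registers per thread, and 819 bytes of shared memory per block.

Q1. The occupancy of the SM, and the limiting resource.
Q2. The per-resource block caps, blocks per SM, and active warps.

Answer: occupancy 3/16, limited by blocks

registers: 384 blocks
shared memory: 32 blocks
warps: 64 blocks
blocks: 12 blocks

Answer: 12 blocks, 12 active warps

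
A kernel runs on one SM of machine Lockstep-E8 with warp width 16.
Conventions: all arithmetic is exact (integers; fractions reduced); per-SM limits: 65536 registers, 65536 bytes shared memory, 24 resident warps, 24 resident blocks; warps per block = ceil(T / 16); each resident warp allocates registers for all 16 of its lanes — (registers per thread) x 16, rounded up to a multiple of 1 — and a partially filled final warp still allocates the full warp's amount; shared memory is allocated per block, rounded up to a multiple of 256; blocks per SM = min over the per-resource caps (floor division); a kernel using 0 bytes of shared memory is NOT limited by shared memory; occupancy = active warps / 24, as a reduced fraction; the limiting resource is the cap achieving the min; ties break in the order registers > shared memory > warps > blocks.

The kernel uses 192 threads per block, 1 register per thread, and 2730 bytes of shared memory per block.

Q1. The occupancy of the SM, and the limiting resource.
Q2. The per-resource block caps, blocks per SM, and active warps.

Answer: occupancy 1, limited by warps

registers: 341 blocks
shared memory: 23 blocks
warps: 2 blocks
blocks: 24 blocks

Answer: 2 blocks, 24 active warps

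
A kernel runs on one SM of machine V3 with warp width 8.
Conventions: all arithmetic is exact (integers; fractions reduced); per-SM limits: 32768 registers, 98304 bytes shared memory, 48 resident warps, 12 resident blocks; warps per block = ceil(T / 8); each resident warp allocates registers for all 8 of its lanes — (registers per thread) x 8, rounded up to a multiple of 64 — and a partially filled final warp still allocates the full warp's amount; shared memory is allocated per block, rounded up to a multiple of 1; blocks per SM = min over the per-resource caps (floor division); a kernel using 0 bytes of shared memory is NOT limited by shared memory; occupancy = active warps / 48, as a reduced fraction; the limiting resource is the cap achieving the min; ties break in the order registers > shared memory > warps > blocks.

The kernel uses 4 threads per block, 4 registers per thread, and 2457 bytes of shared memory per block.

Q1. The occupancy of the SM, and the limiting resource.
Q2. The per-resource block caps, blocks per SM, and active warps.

Answer: occupancy 1/4, limited by blocks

registers: 512 blocks
shared memory: 40 blocks
warps: 48 blocks
blocks: 12 blocks

Answer: 12 blocks, 12 active warps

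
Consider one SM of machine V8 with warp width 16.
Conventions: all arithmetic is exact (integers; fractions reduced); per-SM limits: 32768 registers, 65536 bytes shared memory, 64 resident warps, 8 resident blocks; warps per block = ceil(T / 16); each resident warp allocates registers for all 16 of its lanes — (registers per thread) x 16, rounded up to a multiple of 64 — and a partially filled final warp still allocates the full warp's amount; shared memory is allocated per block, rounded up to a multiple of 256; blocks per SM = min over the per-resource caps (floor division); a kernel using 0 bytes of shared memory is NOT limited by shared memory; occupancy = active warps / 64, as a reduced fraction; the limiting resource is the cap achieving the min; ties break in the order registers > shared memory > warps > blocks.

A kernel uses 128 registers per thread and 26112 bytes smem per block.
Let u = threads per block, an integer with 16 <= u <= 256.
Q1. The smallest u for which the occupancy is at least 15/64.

Answer: u = 113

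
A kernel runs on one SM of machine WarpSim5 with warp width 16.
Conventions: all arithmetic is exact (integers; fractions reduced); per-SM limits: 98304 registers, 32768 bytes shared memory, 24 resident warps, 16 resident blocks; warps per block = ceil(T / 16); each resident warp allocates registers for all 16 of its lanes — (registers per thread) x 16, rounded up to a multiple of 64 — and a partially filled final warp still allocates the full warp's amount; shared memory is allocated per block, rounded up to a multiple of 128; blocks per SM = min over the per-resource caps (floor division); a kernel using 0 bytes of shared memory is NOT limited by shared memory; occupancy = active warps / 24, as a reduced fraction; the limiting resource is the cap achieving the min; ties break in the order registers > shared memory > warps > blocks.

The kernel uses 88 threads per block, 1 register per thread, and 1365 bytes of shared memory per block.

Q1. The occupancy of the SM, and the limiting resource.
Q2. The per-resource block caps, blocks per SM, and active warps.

Answer: occupancy 1, limited by warps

registers: 256 blocks
shared memory: 23 blocks
warps: 4 blocks
blocks: 16 blocks

Answer: 4 blocks, 24 active warps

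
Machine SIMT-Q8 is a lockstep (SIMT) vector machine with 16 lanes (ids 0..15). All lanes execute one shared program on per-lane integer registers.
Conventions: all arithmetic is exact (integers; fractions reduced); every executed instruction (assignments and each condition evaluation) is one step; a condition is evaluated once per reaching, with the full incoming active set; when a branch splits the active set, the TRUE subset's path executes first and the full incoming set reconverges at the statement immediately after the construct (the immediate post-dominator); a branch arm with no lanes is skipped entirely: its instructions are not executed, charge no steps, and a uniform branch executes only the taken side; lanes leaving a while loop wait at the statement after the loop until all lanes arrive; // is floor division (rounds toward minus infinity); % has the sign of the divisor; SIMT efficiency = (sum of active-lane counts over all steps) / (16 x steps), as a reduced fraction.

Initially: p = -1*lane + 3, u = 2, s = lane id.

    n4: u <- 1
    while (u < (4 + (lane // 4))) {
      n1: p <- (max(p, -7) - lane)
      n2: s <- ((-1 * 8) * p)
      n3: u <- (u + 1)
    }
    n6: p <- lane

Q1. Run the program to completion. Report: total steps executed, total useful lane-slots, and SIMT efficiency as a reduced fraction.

Answer: 27 steps, 336 useful, 7/9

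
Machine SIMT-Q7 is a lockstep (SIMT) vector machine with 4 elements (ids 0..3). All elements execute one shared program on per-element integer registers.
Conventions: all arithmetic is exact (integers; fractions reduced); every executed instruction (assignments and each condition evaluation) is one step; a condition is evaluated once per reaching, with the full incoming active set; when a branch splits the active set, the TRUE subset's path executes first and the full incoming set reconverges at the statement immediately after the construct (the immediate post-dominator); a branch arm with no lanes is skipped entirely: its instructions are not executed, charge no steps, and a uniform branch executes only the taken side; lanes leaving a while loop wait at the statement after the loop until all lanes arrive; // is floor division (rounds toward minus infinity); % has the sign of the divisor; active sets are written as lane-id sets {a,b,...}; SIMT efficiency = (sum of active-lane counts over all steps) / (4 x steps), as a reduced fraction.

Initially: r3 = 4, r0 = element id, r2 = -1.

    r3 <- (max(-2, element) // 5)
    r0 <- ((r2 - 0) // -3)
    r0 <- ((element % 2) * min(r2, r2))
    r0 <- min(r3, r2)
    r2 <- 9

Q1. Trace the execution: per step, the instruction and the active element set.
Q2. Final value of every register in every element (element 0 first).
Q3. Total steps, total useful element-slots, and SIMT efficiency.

step 0: r3 <- (max(-2, element) // 5) {0,1,2,3}
step 1: r0 <- ((r2 - 0) // -3)       {0,1,2,3}
step 2: r0 <- ((element % 2) * min(r2, r2)) {0,1,2,3}
step 3: r0 <- min(r3, r2)            {0,1,2,3}
step 4: r2 <- 9                      {0,1,2,3}

Answer: 5 steps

r3: 0,0,0,0
r0: -1,-1,-1,-1
r2: 9,9,9,9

steps = 5; useful = 20; efficiency = 20/20 = 1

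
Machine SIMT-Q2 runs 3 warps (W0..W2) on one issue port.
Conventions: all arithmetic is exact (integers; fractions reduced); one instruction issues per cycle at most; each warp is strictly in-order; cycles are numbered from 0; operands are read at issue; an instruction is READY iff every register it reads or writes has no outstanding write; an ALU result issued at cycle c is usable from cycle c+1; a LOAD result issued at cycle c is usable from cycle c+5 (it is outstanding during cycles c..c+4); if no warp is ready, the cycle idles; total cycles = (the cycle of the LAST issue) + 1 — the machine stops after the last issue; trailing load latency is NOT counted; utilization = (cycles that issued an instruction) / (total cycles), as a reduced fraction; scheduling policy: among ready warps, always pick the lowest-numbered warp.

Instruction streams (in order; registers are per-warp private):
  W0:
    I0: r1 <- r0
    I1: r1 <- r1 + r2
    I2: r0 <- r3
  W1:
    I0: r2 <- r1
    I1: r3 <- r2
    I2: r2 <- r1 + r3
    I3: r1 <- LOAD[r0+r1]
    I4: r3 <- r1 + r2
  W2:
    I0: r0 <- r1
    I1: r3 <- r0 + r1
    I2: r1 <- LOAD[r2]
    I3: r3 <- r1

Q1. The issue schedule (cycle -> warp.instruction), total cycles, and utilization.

cycle 0: W0.I0
cycle 1: W0.I1
cycle 2: W0.I2
cycle 3: W1.I0
cycle 4: W1.I1
cycle 5: W1.I2
cycle 6: W1.I3
cycle 7: W2.I0
cycle 8: W2.I1
cycle 9: W2.I2
cycle 10: idle
cycle 11: W1.I4
cycle 12: idle
cycle 13: idle
cycle 14: W2.I3

Answer: 15 cycles, utilization 4/5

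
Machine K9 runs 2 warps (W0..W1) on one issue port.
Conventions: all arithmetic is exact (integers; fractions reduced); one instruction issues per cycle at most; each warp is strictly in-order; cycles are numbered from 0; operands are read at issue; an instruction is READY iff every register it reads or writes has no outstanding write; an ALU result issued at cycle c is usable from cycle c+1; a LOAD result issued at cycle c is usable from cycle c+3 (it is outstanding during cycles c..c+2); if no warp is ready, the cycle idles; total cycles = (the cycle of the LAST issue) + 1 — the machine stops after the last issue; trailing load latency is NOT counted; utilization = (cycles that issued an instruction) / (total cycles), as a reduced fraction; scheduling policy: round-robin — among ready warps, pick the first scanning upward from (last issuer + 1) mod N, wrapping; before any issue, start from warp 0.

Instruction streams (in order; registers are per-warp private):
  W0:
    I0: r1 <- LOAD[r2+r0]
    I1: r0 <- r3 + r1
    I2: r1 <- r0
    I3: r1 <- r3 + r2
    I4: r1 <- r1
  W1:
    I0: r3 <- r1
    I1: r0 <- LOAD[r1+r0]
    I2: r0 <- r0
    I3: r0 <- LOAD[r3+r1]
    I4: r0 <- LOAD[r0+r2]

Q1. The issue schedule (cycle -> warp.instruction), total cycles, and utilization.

cycle 0: W0.I0
cycle 1: W1.I0
cycle 2: W1.I1
cycle 3: W0.I1
cycle 4: W0.I2
cycle 5: W1.I2
cycle 6: W0.I3
cycle 7: W1.I3
cycle 8: W0.I4
cycle 9: idle
cycle 10: W1.I4

Answer: 11 cycles, utilization 10/11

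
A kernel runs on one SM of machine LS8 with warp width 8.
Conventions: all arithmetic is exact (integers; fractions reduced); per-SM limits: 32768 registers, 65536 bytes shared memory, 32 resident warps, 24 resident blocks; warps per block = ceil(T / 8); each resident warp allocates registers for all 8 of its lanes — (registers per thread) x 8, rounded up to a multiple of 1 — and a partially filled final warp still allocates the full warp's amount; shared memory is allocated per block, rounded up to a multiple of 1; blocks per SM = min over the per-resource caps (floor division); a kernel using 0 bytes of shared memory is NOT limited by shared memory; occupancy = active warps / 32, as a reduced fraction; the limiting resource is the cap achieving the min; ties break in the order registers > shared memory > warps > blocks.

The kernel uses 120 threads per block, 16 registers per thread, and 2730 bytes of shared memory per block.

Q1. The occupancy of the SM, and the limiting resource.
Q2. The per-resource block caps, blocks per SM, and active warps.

Answer: occupancy 15/16, limited by warps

registers: 17 blocks
shared memory: 24 blocks
warps: 2 blocks
blocks: 24 blocks

Answer: 2 blocks, 30 active warps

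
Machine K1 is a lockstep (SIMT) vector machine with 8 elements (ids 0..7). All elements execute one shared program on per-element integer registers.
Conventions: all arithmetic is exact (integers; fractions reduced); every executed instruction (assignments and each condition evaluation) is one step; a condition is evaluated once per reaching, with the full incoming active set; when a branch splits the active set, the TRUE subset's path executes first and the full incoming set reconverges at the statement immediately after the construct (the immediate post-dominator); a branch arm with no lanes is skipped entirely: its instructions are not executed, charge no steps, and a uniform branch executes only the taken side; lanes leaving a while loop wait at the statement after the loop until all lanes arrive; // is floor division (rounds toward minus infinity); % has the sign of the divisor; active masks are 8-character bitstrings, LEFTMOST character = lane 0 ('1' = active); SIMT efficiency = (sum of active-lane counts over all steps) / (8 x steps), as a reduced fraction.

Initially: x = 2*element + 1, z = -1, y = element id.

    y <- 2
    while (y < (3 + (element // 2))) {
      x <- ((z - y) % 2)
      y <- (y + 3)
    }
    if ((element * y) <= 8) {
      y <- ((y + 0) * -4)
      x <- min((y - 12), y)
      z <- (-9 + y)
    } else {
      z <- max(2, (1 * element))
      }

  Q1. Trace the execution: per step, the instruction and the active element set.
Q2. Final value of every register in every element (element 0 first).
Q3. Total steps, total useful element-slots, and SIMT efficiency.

step 0: y <- 2                       11111111
step 1: eval (y < (3 + (element // 2))) 11111111
step 2: x <- ((z - y) % 2)           11111111
step 3: y <- (y + 3)                 11111111
step 4: eval (y < (3 + (element // 2))) 11111111
step 5: x <- ((z - y) % 2)           00000011
step 6: y <- (y + 3)                 00000011
step 7: eval (y < (3 + (element // 2))) 00000011
step 8: eval ((element * y) <= 8)    11111111
step 9: y <- ((y + 0) * -4)          11000000
step 10: x <- min((y - 12), y)        11000000
step 11: z <- (-9 + y)                11000000
step 12: z <- max(2, (1 * element))   00111111

Answer: 13 steps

x: -32,-32,1,1,1,1,0,0
z: -29,-29,2,3,4,5,6,7
y: -20,-20,5,5,5,5,8,8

steps = 13; useful = 66; efficiency = 66/104 = 33/52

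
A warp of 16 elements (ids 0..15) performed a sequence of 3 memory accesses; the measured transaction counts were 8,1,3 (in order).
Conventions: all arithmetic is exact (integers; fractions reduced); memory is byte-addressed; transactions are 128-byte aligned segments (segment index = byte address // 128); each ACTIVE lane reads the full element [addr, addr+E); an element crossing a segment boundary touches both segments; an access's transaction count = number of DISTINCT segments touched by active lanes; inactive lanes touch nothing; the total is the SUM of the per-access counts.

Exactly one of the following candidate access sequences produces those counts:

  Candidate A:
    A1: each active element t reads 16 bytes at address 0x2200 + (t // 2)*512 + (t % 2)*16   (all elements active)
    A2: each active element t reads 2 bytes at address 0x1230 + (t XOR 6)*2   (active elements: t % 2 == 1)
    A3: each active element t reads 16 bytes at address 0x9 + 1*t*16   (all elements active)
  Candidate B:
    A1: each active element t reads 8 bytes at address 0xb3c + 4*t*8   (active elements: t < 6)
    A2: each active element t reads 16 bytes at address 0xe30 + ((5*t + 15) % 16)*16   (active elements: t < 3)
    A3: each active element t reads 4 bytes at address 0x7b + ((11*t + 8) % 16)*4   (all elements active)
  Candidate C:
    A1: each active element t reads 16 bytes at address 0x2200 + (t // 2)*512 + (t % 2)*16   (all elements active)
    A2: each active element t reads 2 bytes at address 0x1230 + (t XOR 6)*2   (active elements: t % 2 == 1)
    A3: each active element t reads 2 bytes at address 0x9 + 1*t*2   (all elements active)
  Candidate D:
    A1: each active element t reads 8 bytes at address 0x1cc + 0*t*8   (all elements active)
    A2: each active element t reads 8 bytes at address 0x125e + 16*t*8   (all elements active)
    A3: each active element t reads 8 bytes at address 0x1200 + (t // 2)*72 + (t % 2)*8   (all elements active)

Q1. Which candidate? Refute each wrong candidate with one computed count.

B: A1 gives 2 transactions, not 8
C: A3 gives 1 transaction, not 3
D: A1 gives 1 transaction, not 8
A: all counts match (8,1,3)

Answer: A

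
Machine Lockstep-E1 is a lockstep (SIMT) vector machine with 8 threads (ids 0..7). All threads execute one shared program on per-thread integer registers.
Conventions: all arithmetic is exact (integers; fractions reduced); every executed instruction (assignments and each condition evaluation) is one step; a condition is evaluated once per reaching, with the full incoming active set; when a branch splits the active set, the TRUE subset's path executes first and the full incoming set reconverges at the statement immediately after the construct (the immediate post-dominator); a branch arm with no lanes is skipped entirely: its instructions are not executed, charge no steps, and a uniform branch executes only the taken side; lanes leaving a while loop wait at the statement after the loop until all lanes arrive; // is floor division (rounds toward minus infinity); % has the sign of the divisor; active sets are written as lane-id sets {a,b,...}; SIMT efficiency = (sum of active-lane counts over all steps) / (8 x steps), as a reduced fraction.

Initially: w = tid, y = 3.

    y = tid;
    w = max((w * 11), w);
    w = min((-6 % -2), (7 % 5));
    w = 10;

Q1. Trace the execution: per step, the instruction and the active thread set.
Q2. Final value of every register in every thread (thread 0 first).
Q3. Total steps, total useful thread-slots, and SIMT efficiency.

step 0: y <- tid                     {0,1,2,3,4,5,6,7}
step 1: w <- max((w * 11), w)        {0,1,2,3,4,5,6,7}
step 2: w <- min((-6 % -2), (7 % 5)) {0,1,2,3,4,5,6,7}
step 3: w <- 10                      {0,1,2,3,4,5,6,7}

Answer: 4 steps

w: 10,10,10,10,10,10,10,10
y: 0,1,2,3,4,5,6,7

steps = 4; useful = 32; efficiency = 32/32 = 1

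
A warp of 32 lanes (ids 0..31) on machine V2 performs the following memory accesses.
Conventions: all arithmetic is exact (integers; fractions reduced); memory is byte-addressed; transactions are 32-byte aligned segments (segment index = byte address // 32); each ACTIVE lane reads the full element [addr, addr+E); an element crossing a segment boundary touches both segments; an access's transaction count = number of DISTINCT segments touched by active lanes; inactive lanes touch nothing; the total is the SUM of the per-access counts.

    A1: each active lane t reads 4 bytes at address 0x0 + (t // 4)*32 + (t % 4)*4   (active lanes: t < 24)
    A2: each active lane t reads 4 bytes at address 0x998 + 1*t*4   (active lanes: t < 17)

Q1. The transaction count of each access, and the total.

A1: 6 transactions
A2: 3 transactions

Answer: 6,3; total 9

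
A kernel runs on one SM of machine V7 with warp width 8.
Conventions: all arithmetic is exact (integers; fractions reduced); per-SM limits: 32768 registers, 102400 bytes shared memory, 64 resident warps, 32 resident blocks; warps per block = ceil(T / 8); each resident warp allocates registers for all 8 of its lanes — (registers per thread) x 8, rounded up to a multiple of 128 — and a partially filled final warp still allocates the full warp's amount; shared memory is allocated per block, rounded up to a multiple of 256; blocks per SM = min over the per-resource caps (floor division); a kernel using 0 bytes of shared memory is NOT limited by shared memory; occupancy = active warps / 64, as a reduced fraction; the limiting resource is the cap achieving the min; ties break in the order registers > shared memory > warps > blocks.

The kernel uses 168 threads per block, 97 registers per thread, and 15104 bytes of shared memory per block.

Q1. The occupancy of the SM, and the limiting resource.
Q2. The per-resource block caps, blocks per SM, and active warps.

Answer: occupancy 21/64, limited by registers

registers: 1 block
shared memory: 6 blocks
warps: 3 blocks
blocks: 32 blocks

Answer: 1 block, 21 active warps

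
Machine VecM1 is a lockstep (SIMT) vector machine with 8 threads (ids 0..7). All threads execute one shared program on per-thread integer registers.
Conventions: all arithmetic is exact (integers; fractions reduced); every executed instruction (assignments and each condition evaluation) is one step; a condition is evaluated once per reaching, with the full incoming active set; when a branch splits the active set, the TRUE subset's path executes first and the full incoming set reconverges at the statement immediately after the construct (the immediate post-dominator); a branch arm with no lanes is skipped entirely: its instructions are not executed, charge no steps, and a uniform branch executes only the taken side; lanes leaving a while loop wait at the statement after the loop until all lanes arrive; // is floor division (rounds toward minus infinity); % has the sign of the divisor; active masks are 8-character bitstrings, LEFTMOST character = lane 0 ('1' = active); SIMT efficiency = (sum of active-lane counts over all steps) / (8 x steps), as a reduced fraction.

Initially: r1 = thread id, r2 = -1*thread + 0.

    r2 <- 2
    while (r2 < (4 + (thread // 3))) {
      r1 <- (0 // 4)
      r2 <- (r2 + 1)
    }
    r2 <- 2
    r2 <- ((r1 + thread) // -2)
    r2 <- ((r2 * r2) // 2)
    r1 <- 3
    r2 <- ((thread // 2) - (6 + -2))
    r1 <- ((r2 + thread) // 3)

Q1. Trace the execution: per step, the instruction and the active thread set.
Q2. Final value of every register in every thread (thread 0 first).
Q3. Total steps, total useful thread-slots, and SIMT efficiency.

step 0: r2 <- 2                      11111111
step 1: eval (r2 < (4 + (thread // 3))) 11111111
step 2: r1 <- (0 // 4)               11111111
step 3: r2 <- (r2 + 1)               11111111
step 4: eval (r2 < (4 + (thread // 3))) 11111111
step 5: r1 <- (0 // 4)               11111111
step 6: r2 <- (r2 + 1)               11111111
step 7: eval (r2 < (4 + (thread // 3))) 11111111
step 8: r1 <- (0 // 4)               00011111
step 9: r2 <- (r2 + 1)               00011111
step 10: eval (r2 < (4 + (thread // 3))) 00011111
step 11: r1 <- (0 // 4)               00000011
step 12: r2 <- (r2 + 1)               00000011
step 13: eval (r2 < (4 + (thread // 3))) 00000011
step 14: r2 <- 2                      11111111
step 15: r2 <- ((r1 + thread) // -2)  11111111
step 16: r2 <- ((r2 * r2) // 2)       11111111
step 17: r1 <- 3                      11111111
step 18: r2 <- ((thread // 2) - (6 + -2)) 11111111
step 19: r1 <- ((r2 + thread) // 3)   11111111

Answer: 20 steps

r1: -2,-1,-1,0,0,1,1,2
r2: -4,-4,-3,-3,-2,-2,-1,-1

steps = 20; useful = 133; efficiency = 133/160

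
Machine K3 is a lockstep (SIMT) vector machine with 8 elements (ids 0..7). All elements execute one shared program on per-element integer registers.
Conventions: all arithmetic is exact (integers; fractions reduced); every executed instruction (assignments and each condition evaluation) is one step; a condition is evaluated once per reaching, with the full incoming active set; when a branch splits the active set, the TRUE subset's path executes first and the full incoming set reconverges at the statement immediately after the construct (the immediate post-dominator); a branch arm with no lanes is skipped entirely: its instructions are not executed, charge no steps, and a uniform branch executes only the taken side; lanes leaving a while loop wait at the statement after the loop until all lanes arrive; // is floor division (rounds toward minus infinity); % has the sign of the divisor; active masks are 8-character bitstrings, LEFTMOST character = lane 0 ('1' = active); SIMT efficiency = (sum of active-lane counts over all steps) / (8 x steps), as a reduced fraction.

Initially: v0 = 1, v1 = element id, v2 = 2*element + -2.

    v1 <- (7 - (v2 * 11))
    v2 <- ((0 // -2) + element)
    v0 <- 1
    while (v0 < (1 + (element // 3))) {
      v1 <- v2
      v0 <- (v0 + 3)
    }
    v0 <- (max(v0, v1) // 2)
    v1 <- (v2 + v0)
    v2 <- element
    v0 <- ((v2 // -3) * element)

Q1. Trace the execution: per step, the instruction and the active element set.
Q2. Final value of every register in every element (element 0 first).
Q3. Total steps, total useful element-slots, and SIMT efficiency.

step 0: v1 <- (7 - (v2 * 11))        11111111
step 1: v2 <- ((0 // -2) + element)  11111111
step 2: v0 <- 1                      11111111
step 3: eval (v0 < (1 + (element // 3))) 11111111
step 4: v1 <- v2                     00011111
step 5: v0 <- (v0 + 3)               00011111
step 6: eval (v0 < (1 + (element // 3))) 00011111
step 7: v0 <- (max(v0, v1) // 2)     11111111
step 8: v1 <- (v2 + v0)              11111111
step 9: v2 <- element                11111111
step 10: v0 <- ((v2 // -3) * element) 11111111

Answer: 11 steps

v0: 0,-1,-2,-3,-8,-10,-12,-21
v1: 14,4,2,5,6,7,9,10
v2: 0,1,2,3,4,5,6,7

steps = 11; useful = 79; efficiency = 79/88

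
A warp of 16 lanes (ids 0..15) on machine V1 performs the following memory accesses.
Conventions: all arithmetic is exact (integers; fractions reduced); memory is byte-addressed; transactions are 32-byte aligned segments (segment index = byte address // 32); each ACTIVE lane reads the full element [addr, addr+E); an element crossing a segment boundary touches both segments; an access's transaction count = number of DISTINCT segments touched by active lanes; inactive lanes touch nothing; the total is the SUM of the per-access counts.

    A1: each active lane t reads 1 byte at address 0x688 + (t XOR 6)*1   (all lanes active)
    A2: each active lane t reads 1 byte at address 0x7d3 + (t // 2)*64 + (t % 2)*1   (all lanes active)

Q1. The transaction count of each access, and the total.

A1: 1 transaction
A2: 8 transactions

Answer: 1,8; total 9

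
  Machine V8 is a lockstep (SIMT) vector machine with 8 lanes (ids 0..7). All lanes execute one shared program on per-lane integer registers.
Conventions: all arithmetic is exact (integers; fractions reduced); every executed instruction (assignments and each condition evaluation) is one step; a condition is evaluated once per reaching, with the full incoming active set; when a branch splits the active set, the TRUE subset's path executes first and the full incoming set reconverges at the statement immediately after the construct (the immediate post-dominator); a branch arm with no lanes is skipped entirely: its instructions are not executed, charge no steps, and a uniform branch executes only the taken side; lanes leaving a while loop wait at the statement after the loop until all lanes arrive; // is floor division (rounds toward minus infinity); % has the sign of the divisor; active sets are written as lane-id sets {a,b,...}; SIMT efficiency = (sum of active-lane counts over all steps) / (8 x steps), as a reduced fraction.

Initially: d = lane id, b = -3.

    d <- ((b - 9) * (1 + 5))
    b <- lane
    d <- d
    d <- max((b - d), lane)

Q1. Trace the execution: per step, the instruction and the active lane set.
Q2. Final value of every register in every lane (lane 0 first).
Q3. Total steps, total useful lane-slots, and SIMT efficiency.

step 0: d <- ((b - 9) * (1 + 5))     {0,1,2,3,4,5,6,7}
step 1: b <- lane                    {0,1,2,3,4,5,6,7}
step 2: d <- d                       {0,1,2,3,4,5,6,7}
step 3: d <- max((b - d), lane)      {0,1,2,3,4,5,6,7}

Answer: 4 steps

d: 72,73,74,75,76,77,78,79
b: 0,1,2,3,4,5,6,7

steps = 4; useful = 32; efficiency = 32/32 = 1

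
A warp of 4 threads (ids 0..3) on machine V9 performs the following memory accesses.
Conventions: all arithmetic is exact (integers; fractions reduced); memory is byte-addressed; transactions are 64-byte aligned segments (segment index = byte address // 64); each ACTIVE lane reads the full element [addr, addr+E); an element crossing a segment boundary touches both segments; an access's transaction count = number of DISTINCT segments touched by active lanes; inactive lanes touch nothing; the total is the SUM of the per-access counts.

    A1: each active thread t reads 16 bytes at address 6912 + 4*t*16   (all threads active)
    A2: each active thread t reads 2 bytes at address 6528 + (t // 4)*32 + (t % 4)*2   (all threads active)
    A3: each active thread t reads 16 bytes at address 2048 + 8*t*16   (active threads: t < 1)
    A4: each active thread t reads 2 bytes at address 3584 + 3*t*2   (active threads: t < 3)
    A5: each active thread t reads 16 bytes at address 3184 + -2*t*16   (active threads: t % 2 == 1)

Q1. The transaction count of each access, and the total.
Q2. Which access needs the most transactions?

A1: 4 transactions
A2: 1 transaction
A3: 1 transaction
A4: 1 transaction
A5: 2 transactions

Answer: 4,1,1,1,2; total 9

Answer: A1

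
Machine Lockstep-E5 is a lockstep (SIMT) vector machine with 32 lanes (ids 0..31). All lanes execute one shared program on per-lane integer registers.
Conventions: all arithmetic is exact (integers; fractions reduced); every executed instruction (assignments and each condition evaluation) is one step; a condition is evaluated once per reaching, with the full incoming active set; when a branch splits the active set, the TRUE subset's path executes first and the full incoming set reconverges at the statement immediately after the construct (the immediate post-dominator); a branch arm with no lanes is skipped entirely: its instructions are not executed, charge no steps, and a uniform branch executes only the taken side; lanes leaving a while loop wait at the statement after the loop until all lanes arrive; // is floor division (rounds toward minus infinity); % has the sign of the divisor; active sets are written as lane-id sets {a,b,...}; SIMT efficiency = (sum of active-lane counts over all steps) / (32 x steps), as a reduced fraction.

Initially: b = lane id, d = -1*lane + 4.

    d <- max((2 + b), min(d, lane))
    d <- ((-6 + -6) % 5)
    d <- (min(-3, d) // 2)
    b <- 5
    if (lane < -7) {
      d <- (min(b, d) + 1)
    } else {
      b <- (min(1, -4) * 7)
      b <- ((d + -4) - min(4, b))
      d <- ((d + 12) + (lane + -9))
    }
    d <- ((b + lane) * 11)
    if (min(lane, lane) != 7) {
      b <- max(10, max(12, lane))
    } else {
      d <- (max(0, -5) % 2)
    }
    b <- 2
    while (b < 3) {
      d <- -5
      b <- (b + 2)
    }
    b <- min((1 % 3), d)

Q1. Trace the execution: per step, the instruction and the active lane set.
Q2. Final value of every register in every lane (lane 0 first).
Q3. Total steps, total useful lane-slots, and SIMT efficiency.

step 0: d <- max((2 + b), min(d, lane)) {0,1,2,3,4,5,6,7,8,9,10,11,12,13,14,15,16,17,18,19,20,21,22,23,24,25,26,27,28,29,30,31}
step 1: d <- ((-6 + -6) % 5)         {0,1,2,3,4,5,6,7,8,9,10,11,12,13,14,15,16,17,18,19,20,21,22,23,24,25,26,27,28,29,30,31}
step 2: d <- (min(-3, d) // 2)       {0,1,2,3,4,5,6,7,8,9,10,11,12,13,14,15,16,17,18,19,20,21,22,23,24,25,26,27,28,29,30,31}
step 3: b <- 5                       {0,1,2,3,4,5,6,7,8,9,10,11,12,13,14,15,16,17,18,19,20,21,22,23,24,25,26,27,28,29,30,31}
step 4: eval (lane < -7)             {0,1,2,3,4,5,6,7,8,9,10,11,12,13,14,15,16,17,18,19,20,21,22,23,24,25,26,27,28,29,30,31}
step 5: b <- (min(1, -4) * 7)        {0,1,2,3,4,5,6,7,8,9,10,11,12,13,14,15,16,17,18,19,20,21,22,23,24,25,26,27,28,29,30,31}
step 6: b <- ((d + -4) - min(4, b))  {0,1,2,3,4,5,6,7,8,9,10,11,12,13,14,15,16,17,18,19,20,21,22,23,24,25,26,27,28,29,30,31}
step 7: d <- ((d + 12) + (lane + -9)) {0,1,2,3,4,5,6,7,8,9,10,11,12,13,14,15,16,17,18,19,20,21,22,23,24,25,26,27,28,29,30,31}
step 8: d <- ((b + lane) * 11)       {0,1,2,3,4,5,6,7,8,9,10,11,12,13,14,15,16,17,18,19,20,21,22,23,24,25,26,27,28,29,30,31}
step 9: eval (min(lane, lane) != 7)  {0,1,2,3,4,5,6,7,8,9,10,11,12,13,14,15,16,17,18,19,20,21,22,23,24,25,26,27,28,29,30,31}
step 10: b <- max(10, max(12, lane))  {0,1,2,3,4,5,6,8,9,10,11,12,13,14,15,16,17,18,19,20,21,22,23,24,25,26,27,28,29,30,31}
step 11: d <- (max(0, -5) % 2)        {7}
step 12: b <- 2                       {0,1,2,3,4,5,6,7,8,9,10,11,12,13,14,15,16,17,18,19,20,21,22,23,24,25,26,27,28,29,30,31}
step 13: eval (b < 3)                 {0,1,2,3,4,5,6,7,8,9,10,11,12,13,14,15,16,17,18,19,20,21,22,23,24,25,26,27,28,29,30,31}
step 14: d <- -5                      {0,1,2,3,4,5,6,7,8,9,10,11,12,13,14,15,16,17,18,19,20,21,22,23,24,25,26,27,28,29,30,31}
step 15: b <- (b + 2)                 {0,1,2,3,4,5,6,7,8,9,10,11,12,13,14,15,16,17,18,19,20,21,22,23,24,25,26,27,28,29,30,31}
step 16: eval (b < 3)                 {0,1,2,3,4,5,6,7,8,9,10,11,12,13,14,15,16,17,18,19,20,21,22,23,24,25,26,27,28,29,30,31}
step 17: b <- min((1 % 3), d)         {0,1,2,3,4,5,6,7,8,9,10,11,12,13,14,15,16,17,18,19,20,21,22,23,24,25,26,27,28,29,30,31}

Answer: 18 steps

b: -5,-5,-5,-5,-5,-5,-5,-5,-5,-5,-5,-5,-5,-5,-5,-5,-5,-5,-5,-5,-5,-5,-5,-5,-5,-5,-5,-5,-5,-5,-5,-5
d: -5,-5,-5,-5,-5,-5,-5,-5,-5,-5,-5,-5,-5,-5,-5,-5,-5,-5,-5,-5,-5,-5,-5,-5,-5,-5,-5,-5,-5,-5,-5,-5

steps = 18; useful = 544; efficiency = 544/576 = 17/18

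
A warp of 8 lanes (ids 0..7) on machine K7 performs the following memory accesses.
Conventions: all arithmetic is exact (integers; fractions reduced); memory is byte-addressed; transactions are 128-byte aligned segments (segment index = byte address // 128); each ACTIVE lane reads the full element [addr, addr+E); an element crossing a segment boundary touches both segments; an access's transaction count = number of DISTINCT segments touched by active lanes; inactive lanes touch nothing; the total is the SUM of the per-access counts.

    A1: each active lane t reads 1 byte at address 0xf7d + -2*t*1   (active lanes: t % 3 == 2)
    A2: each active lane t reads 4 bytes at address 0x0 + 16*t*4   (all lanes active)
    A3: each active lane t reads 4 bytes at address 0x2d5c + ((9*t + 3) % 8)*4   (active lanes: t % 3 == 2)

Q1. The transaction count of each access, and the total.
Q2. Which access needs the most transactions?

A1: 1 transaction
A2: 4 transactions
A3: 1 transaction

Answer: 1,4,1; total 6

Answer: A2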